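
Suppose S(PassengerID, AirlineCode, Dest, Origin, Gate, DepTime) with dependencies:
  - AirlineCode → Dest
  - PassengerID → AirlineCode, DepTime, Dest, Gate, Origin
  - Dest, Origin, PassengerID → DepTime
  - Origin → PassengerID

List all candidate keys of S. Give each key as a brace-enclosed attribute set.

{Origin}⁺ = {AirlineCode, DepTime, Dest, Gate, Origin, PassengerID}, which is every attribute, so {Origin} is a candidate key.
{PassengerID}⁺ = {AirlineCode, DepTime, Dest, Gate, Origin, PassengerID}, which is every attribute, so {PassengerID} is a candidate key.
These are minimal and exhaustive — every other superkey contains one of them.

{Origin}, {PassengerID}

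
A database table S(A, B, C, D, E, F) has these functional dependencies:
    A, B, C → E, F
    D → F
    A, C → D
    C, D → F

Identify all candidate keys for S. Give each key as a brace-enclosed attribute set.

{A, B, C}

No FD produces {A, B, C}, so they must be in every candidate key.
{A, B, C} is a candidate key since {A, B, C}⁺ = {A, B, C, D, E, F} covers every attribute.
No other minimal set has full closure, so this is the only candidate key.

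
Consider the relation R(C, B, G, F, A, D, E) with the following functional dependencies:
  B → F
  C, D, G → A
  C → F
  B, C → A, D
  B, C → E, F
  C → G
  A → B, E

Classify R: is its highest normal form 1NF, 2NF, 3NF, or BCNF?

Candidate keys: {A, C}, {B, C}, {C, D}. Prime attributes: {A, B, C, D}.
For B → F we have {B}⁺ = {B, F}; {B} is not a superkey, so BCNF fails.
Because {F} is non-prime and the left side of B → F is not a superkey, the relation is not in 3NF.
Since {A} ⊂ {A, C} and {A}⁺ ⊇ {E, F} with {E, F} non-prime, there is a partial dependency; 2NF fails.

1NF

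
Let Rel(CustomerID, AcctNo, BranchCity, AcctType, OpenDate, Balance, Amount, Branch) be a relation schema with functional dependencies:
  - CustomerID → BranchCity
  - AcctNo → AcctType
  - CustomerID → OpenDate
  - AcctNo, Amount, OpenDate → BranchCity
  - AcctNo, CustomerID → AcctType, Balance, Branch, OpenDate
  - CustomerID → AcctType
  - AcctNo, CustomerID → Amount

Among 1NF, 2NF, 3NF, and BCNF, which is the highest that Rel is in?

Candidate key: {AcctNo, CustomerID}. Prime attributes: {AcctNo, CustomerID}.
CustomerID → BranchCity: {CustomerID}⁺ = {AcctType, BranchCity, CustomerID, OpenDate}, which is not all of the attributes, so the left side is not a superkey — BCNF is violated.
CustomerID → BranchCity determines the non-prime attribute {BranchCity} from a non-superkey — 3NF is violated.
The proper key subset {AcctNo} of {AcctNo, CustomerID} determines non-prime {AcctType}, so the relation is not even in 2NF.

1NF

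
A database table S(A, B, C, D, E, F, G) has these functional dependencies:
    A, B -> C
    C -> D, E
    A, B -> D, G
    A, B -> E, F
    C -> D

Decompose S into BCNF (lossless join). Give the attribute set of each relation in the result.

{A, B, C, F, G}; {C, D, E}

Candidate key of the original relation: {A, B}.
{A, B, C, D, E, F, G}: {C} determines {C, D, E} here but is not a superkey — split on C -> D, E, giving {C, D, E} and {A, B, C, F, G}.
{C, D, E}: every determinant is a superkey — BCNF.
{A, B, C, F, G}: every determinant is a superkey — BCNF.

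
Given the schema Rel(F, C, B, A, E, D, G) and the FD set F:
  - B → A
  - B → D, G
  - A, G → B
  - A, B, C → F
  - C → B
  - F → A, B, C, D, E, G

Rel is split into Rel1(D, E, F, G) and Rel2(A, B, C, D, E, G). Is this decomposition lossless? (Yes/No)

No

Common attributes: {D, E, G}; their closure is {D, E, G}.
The closure covers neither Rel1 nor Rel2 entirely; the join is not lossless.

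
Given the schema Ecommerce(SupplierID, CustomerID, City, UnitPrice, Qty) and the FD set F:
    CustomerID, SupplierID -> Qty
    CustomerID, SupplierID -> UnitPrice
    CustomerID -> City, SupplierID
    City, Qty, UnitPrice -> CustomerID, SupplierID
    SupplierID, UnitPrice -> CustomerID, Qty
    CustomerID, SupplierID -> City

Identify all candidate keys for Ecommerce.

{CustomerID}⁺ = {City, CustomerID, Qty, SupplierID, UnitPrice}, which is every attribute, so {CustomerID} is a candidate key.
{SupplierID, UnitPrice}⁺ = {City, CustomerID, Qty, SupplierID, UnitPrice}, which is every attribute, so {SupplierID, UnitPrice} is a candidate key.
{City, Qty, UnitPrice}⁺ = {City, CustomerID, Qty, SupplierID, UnitPrice}, which is every attribute, so {City, Qty, UnitPrice} is a candidate key.
No proper subset of any of these is a key, and no other minimal superkey exists.

{City, Qty, UnitPrice}, {CustomerID}, {SupplierID, UnitPrice}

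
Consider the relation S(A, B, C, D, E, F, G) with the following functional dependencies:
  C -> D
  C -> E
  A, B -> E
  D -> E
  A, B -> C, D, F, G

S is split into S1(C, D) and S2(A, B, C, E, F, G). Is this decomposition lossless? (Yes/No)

S1 ∩ S2 = {C}; its closure under F is {C, D, E}.
This includes all of S1, so the common attributes are a superkey of S1 — the join is lossless.

Yes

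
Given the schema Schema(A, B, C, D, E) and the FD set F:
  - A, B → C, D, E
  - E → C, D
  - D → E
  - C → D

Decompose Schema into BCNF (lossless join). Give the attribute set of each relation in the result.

{A, B, E}; {C, D, E}

Candidate key of the original relation: {A, B}.
{A, B, C, D, E}: {E} determines {C, D, E} here but is not a superkey — split on E → C, D, giving {C, D, E} and {A, B, E}.
{C, D, E} has no BCNF violation.
{A, B, E} has no BCNF violation.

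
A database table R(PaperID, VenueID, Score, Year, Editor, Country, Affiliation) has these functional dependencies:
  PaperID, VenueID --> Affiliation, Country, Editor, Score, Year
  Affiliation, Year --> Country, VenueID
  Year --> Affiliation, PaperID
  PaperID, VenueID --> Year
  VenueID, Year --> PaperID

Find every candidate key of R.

{Year}⁺ = {Affiliation, Country, Editor, PaperID, Score, VenueID, Year} — all of the relation — so {Year} is a candidate key.
{PaperID, VenueID}⁺ = {Affiliation, Country, Editor, PaperID, Score, VenueID, Year} — all of the relation — so {PaperID, VenueID} is a candidate key.
Any other superkey properly contains one of these, so there are no further candidate keys.

{PaperID, VenueID}, {Year}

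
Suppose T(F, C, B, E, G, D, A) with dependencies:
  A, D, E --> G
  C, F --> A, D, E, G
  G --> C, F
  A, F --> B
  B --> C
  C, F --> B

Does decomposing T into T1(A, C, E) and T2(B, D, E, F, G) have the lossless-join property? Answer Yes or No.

T1 ∩ T2 = {E}; its closure under F is {E}.
The closure covers neither T1 nor T2 entirely; the join is not lossless.

No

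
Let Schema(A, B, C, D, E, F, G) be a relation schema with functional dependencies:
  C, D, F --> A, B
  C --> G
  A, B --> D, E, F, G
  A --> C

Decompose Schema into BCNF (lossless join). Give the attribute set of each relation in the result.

{A, B, D, E, F}; {A, C}; {C, G}

Candidate keys of the original relation: {A, B}, {A, D, F}, {C, D, F}.
{A, B, C, D, E, F, G}: {C} determines {C, G} here but is not a superkey — split on C --> G, giving {C, G} and {A, B, C, D, E, F}.
{C, G} has no BCNF violation.
{A, B, C, D, E, F}: {A} determines {A, C} here but is not a superkey — split on A --> C, giving {A, C} and {A, B, D, E, F}.
{A, C} has no BCNF violation.
{A, B, D, E, F} has no BCNF violation.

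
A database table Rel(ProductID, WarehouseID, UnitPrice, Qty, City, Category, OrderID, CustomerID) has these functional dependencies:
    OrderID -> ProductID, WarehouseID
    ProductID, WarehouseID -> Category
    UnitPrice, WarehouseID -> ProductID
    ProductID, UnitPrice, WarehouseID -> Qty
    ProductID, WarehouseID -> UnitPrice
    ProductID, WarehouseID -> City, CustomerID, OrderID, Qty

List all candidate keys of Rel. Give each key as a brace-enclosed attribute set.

{OrderID}⁺ = {Category, City, CustomerID, OrderID, ProductID, Qty, UnitPrice, WarehouseID} — all of the relation — so {OrderID} is a candidate key.
{ProductID, WarehouseID}⁺ = {Category, City, CustomerID, OrderID, ProductID, Qty, UnitPrice, WarehouseID} — all of the relation — so {ProductID, WarehouseID} is a candidate key.
{UnitPrice, WarehouseID}⁺ = {Category, City, CustomerID, OrderID, ProductID, Qty, UnitPrice, WarehouseID} — all of the relation — so {UnitPrice, WarehouseID} is a candidate key.
These are minimal and exhaustive — every other superkey contains one of them.

{OrderID}, {ProductID, WarehouseID}, {UnitPrice, WarehouseID}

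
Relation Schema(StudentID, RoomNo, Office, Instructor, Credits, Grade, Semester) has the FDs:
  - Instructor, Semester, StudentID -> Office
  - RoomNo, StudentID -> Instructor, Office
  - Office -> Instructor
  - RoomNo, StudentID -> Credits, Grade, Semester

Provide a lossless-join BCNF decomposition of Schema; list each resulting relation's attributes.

{Credits, Grade, Instructor, RoomNo, Semester, StudentID}; {Instructor, Office}; {Office, Semester, StudentID}

Candidate key of the original relation: {RoomNo, StudentID}.
Within {Credits, Grade, Instructor, Office, RoomNo, Semester, StudentID}: {Instructor, Semester, StudentID}⁺ ∩ {Credits, Grade, Instructor, Office, RoomNo, Semester, StudentID} = {Instructor, Office, Semester, StudentID}, not the whole set, so Instructor, Semester, StudentID -> Office violates BCNF; decompose into {Instructor, Office, Semester, StudentID} and {Credits, Grade, Instructor, RoomNo, Semester, StudentID}.
Within {Instructor, Office, Semester, StudentID}: {Office}⁺ ∩ {Instructor, Office, Semester, StudentID} = {Instructor, Office}, not the whole set, so Office -> Instructor violates BCNF; decompose into {Instructor, Office} and {Office, Semester, StudentID}.
{Instructor, Office}: every determinant is a superkey — BCNF.
{Office, Semester, StudentID}: every determinant is a superkey — BCNF.
{Credits, Grade, Instructor, RoomNo, Semester, StudentID}: every determinant is a superkey — BCNF.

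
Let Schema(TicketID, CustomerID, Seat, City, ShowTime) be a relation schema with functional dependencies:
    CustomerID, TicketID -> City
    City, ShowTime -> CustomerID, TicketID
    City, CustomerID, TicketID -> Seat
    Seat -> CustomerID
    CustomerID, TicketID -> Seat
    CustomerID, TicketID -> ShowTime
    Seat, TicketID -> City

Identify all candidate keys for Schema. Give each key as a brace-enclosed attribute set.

{City, ShowTime}⁺ = {City, CustomerID, Seat, ShowTime, TicketID}, which is every attribute, so {City, ShowTime} is a candidate key.
{CustomerID, TicketID}⁺ = {City, CustomerID, Seat, ShowTime, TicketID}, which is every attribute, so {CustomerID, TicketID} is a candidate key.
{Seat, TicketID}⁺ = {City, CustomerID, Seat, ShowTime, TicketID}, which is every attribute, so {Seat, TicketID} is a candidate key.
These are minimal and exhaustive — every other superkey contains one of them.

{City, ShowTime}, {CustomerID, TicketID}, {Seat, TicketID}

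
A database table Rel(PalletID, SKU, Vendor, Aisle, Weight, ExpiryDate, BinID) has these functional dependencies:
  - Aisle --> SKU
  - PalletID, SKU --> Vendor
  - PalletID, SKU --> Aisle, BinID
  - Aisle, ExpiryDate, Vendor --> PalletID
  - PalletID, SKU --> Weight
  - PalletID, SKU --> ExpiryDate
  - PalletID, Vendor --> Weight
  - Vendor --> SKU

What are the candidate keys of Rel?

{Aisle, PalletID}⁺ = {Aisle, BinID, ExpiryDate, PalletID, SKU, Vendor, Weight}, which is every attribute, so {Aisle, PalletID} is a candidate key.
{PalletID, SKU}⁺ = {Aisle, BinID, ExpiryDate, PalletID, SKU, Vendor, Weight}, which is every attribute, so {PalletID, SKU} is a candidate key.
{PalletID, Vendor}⁺ = {Aisle, BinID, ExpiryDate, PalletID, SKU, Vendor, Weight}, which is every attribute, so {PalletID, Vendor} is a candidate key.
{Aisle, ExpiryDate, Vendor}⁺ = {Aisle, BinID, ExpiryDate, PalletID, SKU, Vendor, Weight}, which is every attribute, so {Aisle, ExpiryDate, Vendor} is a candidate key.
Any other superkey properly contains one of these, so there are no further candidate keys.

{Aisle, ExpiryDate, Vendor}, {Aisle, PalletID}, {PalletID, SKU}, {PalletID, Vendor}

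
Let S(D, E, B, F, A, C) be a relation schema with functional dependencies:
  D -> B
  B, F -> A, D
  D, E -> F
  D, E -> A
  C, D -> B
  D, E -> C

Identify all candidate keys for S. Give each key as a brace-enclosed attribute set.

{B, E, F}, {D, E}

No FD produces {E}, so it must be in every candidate key.
{D, E} is a candidate key since {D, E}⁺ = {A, B, C, D, E, F} covers every attribute.
{B, E, F} is a candidate key since {B, E, F}⁺ = {A, B, C, D, E, F} covers every attribute.
These are minimal and exhaustive — every other superkey contains one of them.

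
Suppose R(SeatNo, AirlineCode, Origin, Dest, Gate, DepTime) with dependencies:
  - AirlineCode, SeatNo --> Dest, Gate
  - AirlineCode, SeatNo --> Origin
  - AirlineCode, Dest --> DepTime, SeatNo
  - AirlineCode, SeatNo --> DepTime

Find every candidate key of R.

Attributes never on any right-hand side: {AirlineCode} — every candidate key must contain it.
{AirlineCode, Dest}⁺ = {AirlineCode, DepTime, Dest, Gate, Origin, SeatNo} — all of the relation — so {AirlineCode, Dest} is a candidate key.
{AirlineCode, SeatNo}⁺ = {AirlineCode, DepTime, Dest, Gate, Origin, SeatNo} — all of the relation — so {AirlineCode, SeatNo} is a candidate key.
Any other superkey properly contains one of these, so there are no further candidate keys.

{AirlineCode, Dest}, {AirlineCode, SeatNo}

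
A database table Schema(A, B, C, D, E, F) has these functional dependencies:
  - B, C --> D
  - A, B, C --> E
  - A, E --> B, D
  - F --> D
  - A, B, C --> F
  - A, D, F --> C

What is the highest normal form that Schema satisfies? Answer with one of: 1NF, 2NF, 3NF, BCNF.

Candidate keys: {A, B, C}, {A, B, F}, {A, C, E}, {A, E, F}. Prime attributes: {A, B, C, E, F}.
B, C --> D: {B, C}⁺ = {B, C, D}, which is not all of the attributes, so the left side is not a superkey — BCNF is violated.
B, C --> D determines the non-prime attribute {D} from a non-superkey — 3NF is violated.
Since {B, C} ⊂ {A, B, C} and {B, C}⁺ ⊇ {D} with {D} non-prime, there is a partial dependency; 2NF fails.

1NF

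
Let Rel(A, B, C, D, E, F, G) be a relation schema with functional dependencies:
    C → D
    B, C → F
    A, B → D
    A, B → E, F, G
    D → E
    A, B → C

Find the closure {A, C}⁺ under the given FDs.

{A, C, D, E}

Start with {A, C}.
C → D applies; add {D} → now {A, C, D}.
D → E applies; add {E} → now {A, C, D, E}.
No further FD applies.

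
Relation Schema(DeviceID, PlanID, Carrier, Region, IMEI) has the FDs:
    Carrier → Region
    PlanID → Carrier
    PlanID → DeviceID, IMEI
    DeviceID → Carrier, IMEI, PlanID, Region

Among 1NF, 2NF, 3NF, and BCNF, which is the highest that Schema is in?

2NF

Candidate keys: {DeviceID}, {PlanID}. Prime attributes: {DeviceID, PlanID}.
For Carrier → Region we have {Carrier}⁺ = {Carrier, Region}; {Carrier} is not a superkey, so BCNF fails.
Because {Region} is non-prime and the left side of Carrier → Region is not a superkey, the relation is not in 3NF.
With only single-attribute keys there can be no partial dependency, so 2NF holds.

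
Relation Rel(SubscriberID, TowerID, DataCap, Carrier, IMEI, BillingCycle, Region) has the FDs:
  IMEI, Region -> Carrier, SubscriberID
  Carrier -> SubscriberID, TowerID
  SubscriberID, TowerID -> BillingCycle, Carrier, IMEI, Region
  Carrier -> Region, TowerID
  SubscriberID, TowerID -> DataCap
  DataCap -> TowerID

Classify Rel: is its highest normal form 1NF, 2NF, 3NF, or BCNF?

3NF

Candidate keys: {Carrier}, {DataCap, SubscriberID}, {IMEI, Region}, {SubscriberID, TowerID}. Prime attributes: {Carrier, DataCap, IMEI, Region, SubscriberID, TowerID}.
DataCap -> TowerID: {DataCap}⁺ = {DataCap, TowerID}, which is not all of the attributes, so the left side is not a superkey — BCNF is violated.
Its right-hand attributes {TowerID} are all prime, as are those of every other non-superkey FD — the relation is in 3NF.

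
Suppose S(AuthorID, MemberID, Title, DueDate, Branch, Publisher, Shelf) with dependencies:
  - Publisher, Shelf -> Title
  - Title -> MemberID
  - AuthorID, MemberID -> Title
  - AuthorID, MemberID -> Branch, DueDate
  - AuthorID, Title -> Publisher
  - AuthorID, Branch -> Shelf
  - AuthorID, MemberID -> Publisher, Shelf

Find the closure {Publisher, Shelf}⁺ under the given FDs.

{MemberID, Publisher, Shelf, Title}

Start with {Publisher, Shelf}.
Publisher, Shelf -> Title applies; add {Title} → now {Publisher, Shelf, Title}.
Title -> MemberID applies; add {MemberID} → now {MemberID, Publisher, Shelf, Title}.
No further FD applies.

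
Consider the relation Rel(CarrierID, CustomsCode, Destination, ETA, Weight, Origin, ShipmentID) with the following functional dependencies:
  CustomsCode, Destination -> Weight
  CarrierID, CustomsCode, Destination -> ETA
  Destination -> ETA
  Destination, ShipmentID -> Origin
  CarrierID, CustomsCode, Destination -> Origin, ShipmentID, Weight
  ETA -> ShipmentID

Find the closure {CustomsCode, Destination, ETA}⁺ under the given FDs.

{CustomsCode, Destination, ETA, Origin, ShipmentID, Weight}

Start with {CustomsCode, Destination, ETA}.
CustomsCode, Destination -> Weight applies; add {Weight} → now {CustomsCode, Destination, ETA, Weight}.
ETA -> ShipmentID applies; add {ShipmentID} → now {CustomsCode, Destination, ETA, ShipmentID, Weight}.
Destination, ShipmentID -> Origin applies; add {Origin} → now {CustomsCode, Destination, ETA, Origin, ShipmentID, Weight}.
No further FD applies.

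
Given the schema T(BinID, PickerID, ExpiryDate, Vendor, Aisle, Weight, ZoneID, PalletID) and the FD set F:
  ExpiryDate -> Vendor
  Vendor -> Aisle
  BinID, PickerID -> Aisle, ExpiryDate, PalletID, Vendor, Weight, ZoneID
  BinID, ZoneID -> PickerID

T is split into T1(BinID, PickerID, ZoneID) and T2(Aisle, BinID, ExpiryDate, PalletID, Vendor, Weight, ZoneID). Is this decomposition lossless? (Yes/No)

T1 ∩ T2 = {BinID, ZoneID}; its closure under F is {Aisle, BinID, ExpiryDate, PalletID, PickerID, Vendor, Weight, ZoneID}.
This includes all of T1, so the common attributes are a superkey of T1 — the join is lossless.

Yes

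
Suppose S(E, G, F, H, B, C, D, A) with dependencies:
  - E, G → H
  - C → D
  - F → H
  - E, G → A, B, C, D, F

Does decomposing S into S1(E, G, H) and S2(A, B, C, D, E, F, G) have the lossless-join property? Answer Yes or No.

S1 ∩ S2 = {E, G}; its closure under F is {A, B, C, D, E, F, G, H}.
S1 is contained in that closure, so S1 ∩ S2 → S1 holds and the join is lossless.

Yes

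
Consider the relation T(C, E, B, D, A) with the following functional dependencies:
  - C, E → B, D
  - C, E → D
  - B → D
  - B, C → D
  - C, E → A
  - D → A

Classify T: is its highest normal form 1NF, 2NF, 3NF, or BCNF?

2NF

Candidate key: {C, E}. Prime attributes: {C, E}.
For B → D we have {B}⁺ = {A, B, D}; {B} is not a superkey, so BCNF fails.
B → D determines the non-prime attribute {D} from a non-superkey — 3NF is violated.
No proper subset of a key has a non-prime attribute in its closure, so there is no partial dependency; 2NF holds.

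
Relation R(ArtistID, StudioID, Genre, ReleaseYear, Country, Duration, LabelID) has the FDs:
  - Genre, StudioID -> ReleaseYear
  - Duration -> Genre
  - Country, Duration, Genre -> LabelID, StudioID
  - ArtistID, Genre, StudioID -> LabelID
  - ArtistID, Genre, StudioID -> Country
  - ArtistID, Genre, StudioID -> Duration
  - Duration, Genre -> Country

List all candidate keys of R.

{ArtistID} never appears on the right of any FD, so every key must include it.
Closure of {ArtistID, Duration} is {ArtistID, Country, Duration, Genre, LabelID, ReleaseYear, StudioID}, the whole schema; {ArtistID, Duration} is a candidate key.
Closure of {ArtistID, Genre, StudioID} is {ArtistID, Country, Duration, Genre, LabelID, ReleaseYear, StudioID}, the whole schema; {ArtistID, Genre, StudioID} is a candidate key.
No proper subset of any of these is a key, and no other minimal superkey exists.

{ArtistID, Duration}, {ArtistID, Genre, StudioID}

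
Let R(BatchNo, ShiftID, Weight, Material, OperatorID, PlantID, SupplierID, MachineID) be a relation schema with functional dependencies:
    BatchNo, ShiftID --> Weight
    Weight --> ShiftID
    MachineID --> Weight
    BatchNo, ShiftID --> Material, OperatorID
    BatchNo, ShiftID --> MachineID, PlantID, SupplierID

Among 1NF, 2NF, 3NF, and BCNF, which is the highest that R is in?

Candidate keys: {BatchNo, MachineID}, {BatchNo, ShiftID}, {BatchNo, Weight}. Prime attributes: {BatchNo, MachineID, ShiftID, Weight}.
Weight --> ShiftID breaks BCNF: {Weight}⁺ = {ShiftID, Weight}, so {Weight} is not a superkey.
Its right-hand attributes {ShiftID} are all prime, as are those of every other non-superkey FD — the relation is in 3NF.

3NF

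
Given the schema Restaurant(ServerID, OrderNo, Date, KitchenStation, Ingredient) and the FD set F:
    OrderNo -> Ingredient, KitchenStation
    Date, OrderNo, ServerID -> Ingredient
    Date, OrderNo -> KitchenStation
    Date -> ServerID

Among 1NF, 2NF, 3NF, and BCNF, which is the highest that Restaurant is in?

1NF

Candidate key: {Date, OrderNo}. Prime attributes: {Date, OrderNo}.
OrderNo -> Ingredient, KitchenStation: {OrderNo}⁺ = {Ingredient, KitchenStation, OrderNo}, which is not all of the attributes, so the left side is not a superkey — BCNF is violated.
OrderNo -> Ingredient, KitchenStation has non-prime {Ingredient, KitchenStation} on the right and a non-superkey on the left, so 3NF fails.
The proper key subset {Date} of {Date, OrderNo} determines non-prime {ServerID}, so the relation is not even in 2NF.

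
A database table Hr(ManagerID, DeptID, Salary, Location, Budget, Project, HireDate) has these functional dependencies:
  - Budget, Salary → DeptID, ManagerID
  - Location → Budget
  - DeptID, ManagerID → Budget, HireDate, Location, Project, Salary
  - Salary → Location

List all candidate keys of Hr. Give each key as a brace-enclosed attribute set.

{DeptID, ManagerID}, {Salary}

{Salary}⁺ = {Budget, DeptID, HireDate, Location, ManagerID, Project, Salary}, which is every attribute, so {Salary} is a candidate key.
{DeptID, ManagerID}⁺ = {Budget, DeptID, HireDate, Location, ManagerID, Project, Salary}, which is every attribute, so {DeptID, ManagerID} is a candidate key.
Any other superkey properly contains one of these, so there are no further candidate keys.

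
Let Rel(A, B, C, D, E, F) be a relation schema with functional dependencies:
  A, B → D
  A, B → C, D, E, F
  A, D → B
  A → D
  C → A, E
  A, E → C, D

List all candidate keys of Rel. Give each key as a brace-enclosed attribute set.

{A}, {C}

{A}⁺ = {A, B, C, D, E, F} — all of the relation — so {A} is a candidate key.
{C}⁺ = {A, B, C, D, E, F} — all of the relation — so {C} is a candidate key.
These are minimal and exhaustive — every other superkey contains one of them.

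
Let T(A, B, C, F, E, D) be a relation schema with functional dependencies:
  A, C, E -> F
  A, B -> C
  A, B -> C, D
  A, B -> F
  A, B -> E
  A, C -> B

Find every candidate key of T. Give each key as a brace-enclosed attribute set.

{A, B}, {A, C}

{A} never appears on the right of any FD, so every key must include it.
{A, B}⁺ = {A, B, C, D, E, F} — all of the relation — so {A, B} is a candidate key.
{A, C}⁺ = {A, B, C, D, E, F} — all of the relation — so {A, C} is a candidate key.
Any other superkey properly contains one of these, so there are no further candidate keys.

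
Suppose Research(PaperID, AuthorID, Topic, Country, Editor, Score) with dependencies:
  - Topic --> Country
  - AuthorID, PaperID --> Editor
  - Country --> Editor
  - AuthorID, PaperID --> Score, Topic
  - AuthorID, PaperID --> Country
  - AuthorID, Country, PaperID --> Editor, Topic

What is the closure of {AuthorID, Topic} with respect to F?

{AuthorID, Country, Editor, Topic}

Start with {AuthorID, Topic}.
Topic --> Country applies; add {Country} → now {AuthorID, Country, Topic}.
Country --> Editor applies; add {Editor} → now {AuthorID, Country, Editor, Topic}.
No further FD applies.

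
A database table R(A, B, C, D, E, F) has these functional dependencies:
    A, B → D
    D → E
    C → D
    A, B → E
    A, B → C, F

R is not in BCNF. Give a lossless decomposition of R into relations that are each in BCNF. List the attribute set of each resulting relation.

Candidate key of the original relation: {A, B}.
Within {A, B, C, D, E, F}: {D}⁺ ∩ {A, B, C, D, E, F} = {D, E}, not the whole set, so D → E violates BCNF; decompose into {D, E} and {A, B, C, D, F}.
{D, E} is in BCNF.
Within {A, B, C, D, F}: {C}⁺ ∩ {A, B, C, D, F} = {C, D}, not the whole set, so C → D violates BCNF; decompose into {C, D} and {A, B, C, F}.
{C, D} is in BCNF.
{A, B, C, F} is in BCNF.

{A, B, C, F}; {C, D}; {D, E}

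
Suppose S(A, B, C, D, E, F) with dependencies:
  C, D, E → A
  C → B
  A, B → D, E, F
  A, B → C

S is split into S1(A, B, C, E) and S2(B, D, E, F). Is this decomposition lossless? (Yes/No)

No

Common attributes: {B, E}; their closure is {B, E}.
S1 ⊄ {B, E} and S2 ⊄ {B, E}, so the split is lossy.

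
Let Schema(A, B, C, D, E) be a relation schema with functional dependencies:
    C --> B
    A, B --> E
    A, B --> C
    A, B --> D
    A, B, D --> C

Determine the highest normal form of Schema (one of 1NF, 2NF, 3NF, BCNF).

3NF

Candidate keys: {A, B}, {A, C}. Prime attributes: {A, B, C}.
C --> B: {C}⁺ = {B, C}, which is not all of the attributes, so the left side is not a superkey — BCNF is violated.
But every attribute on its right side ({B}) is prime, and the same holds for every other non-superkey FD, so 3NF still holds.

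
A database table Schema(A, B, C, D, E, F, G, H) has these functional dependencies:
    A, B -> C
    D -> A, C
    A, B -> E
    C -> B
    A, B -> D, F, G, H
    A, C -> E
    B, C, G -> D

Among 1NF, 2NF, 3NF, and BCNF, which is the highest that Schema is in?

Candidate keys: {A, B}, {A, C}, {C, G}, {D}. Prime attributes: {A, B, C, D, G}.
C -> B breaks BCNF: {C}⁺ = {B, C}, so {C} is not a superkey.
Since {B} ⊆ prime attributes and every other non-superkey FD also has a prime right side, the schema is in 3NF.

3NF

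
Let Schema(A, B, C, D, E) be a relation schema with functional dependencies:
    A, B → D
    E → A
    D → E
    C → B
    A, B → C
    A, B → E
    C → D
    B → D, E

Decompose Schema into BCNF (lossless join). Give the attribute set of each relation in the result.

Candidate keys of the original relation: {B}, {C}.
In {A, B, C, D, E}, {E} is not a superkey ({E}⁺ restricted to this set is {A, E}), so split on E → A into {A, E} and {B, C, D, E}.
{A, E}: every determinant is a superkey — BCNF.
In {B, C, D, E}, {D} is not a superkey ({D}⁺ restricted to this set is {D, E}), so split on D → E into {D, E} and {B, C, D}.
{D, E}: every determinant is a superkey — BCNF.
{B, C, D}: every determinant is a superkey — BCNF.

{A, E}; {B, C, D}; {D, E}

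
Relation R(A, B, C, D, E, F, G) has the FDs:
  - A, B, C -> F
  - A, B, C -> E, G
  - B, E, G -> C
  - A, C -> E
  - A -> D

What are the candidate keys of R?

No FD produces {A, B}, so they must be in every candidate key.
Closure of {A, B, C} is {A, B, C, D, E, F, G}, the whole schema; {A, B, C} is a candidate key.
Closure of {A, B, E, G} is {A, B, C, D, E, F, G}, the whole schema; {A, B, E, G} is a candidate key.
These are minimal and exhaustive — every other superkey contains one of them.

{A, B, C}, {A, B, E, G}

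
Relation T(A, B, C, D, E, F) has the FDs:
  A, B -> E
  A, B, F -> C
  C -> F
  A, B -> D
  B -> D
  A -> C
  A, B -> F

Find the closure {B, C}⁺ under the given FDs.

{B, C, D, F}

Start with {B, C}.
C -> F applies; add {F} → now {B, C, F}.
B -> D applies; add {D} → now {B, C, D, F}.
No further FD applies.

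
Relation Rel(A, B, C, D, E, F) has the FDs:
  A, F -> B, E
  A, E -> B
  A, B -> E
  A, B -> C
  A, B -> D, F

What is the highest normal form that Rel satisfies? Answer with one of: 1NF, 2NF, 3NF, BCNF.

BCNF

Candidate keys: {A, B}, {A, E}, {A, F}. Prime attributes: {A, B, E, F}.
The left-hand side of every FD is a superkey, so BCNF is satisfied.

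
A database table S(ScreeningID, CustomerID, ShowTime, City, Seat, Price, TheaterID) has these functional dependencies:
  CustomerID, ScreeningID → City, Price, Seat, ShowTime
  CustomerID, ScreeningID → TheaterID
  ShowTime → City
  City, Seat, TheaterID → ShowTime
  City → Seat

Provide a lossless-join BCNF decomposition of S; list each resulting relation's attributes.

Candidate key of the original relation: {CustomerID, ScreeningID}.
Within {City, CustomerID, Price, ScreeningID, Seat, ShowTime, TheaterID}: {ShowTime}⁺ ∩ {City, CustomerID, Price, ScreeningID, Seat, ShowTime, TheaterID} = {City, Seat, ShowTime}, not the whole set, so ShowTime → City, Seat violates BCNF; decompose into {City, Seat, ShowTime} and {CustomerID, Price, ScreeningID, ShowTime, TheaterID}.
Within {City, Seat, ShowTime}: {City}⁺ ∩ {City, Seat, ShowTime} = {City, Seat}, not the whole set, so City → Seat violates BCNF; decompose into {City, Seat} and {City, ShowTime}.
{City, Seat} is in BCNF.
{City, ShowTime} is in BCNF.
{CustomerID, Price, ScreeningID, ShowTime, TheaterID} is in BCNF.

{City, Seat}; {City, ShowTime}; {CustomerID, Price, ScreeningID, ShowTime, TheaterID}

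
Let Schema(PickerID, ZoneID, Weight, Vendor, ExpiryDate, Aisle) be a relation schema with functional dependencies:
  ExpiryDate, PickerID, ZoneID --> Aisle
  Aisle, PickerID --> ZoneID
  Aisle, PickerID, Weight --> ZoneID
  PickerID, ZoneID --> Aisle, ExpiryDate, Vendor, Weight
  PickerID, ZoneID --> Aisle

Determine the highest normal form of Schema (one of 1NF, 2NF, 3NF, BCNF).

BCNF

Candidate keys: {Aisle, PickerID}, {PickerID, ZoneID}. Prime attributes: {Aisle, PickerID, ZoneID}.
The left-hand side of every FD is a superkey, so BCNF is satisfied.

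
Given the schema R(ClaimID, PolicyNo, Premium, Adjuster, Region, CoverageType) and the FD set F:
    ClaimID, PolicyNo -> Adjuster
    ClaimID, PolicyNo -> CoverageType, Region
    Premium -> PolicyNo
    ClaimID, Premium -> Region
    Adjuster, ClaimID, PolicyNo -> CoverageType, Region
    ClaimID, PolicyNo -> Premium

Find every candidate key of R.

No FD produces {ClaimID}, so it must be in every candidate key.
{ClaimID, PolicyNo} is a candidate key since {ClaimID, PolicyNo}⁺ = {Adjuster, ClaimID, CoverageType, PolicyNo, Premium, Region} covers every attribute.
{ClaimID, Premium} is a candidate key since {ClaimID, Premium}⁺ = {Adjuster, ClaimID, CoverageType, PolicyNo, Premium, Region} covers every attribute.
No proper subset of any of these is a key, and no other minimal superkey exists.

{ClaimID, PolicyNo}, {ClaimID, Premium}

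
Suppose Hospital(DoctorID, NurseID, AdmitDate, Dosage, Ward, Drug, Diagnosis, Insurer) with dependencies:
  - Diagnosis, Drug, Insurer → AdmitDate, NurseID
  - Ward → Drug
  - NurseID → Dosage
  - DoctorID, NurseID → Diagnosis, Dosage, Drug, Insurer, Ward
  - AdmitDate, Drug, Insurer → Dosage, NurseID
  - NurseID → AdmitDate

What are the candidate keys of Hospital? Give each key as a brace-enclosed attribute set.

Attributes never on any right-hand side: {DoctorID} — every candidate key must contain it.
{DoctorID, NurseID}⁺ = {AdmitDate, Diagnosis, DoctorID, Dosage, Drug, Insurer, NurseID, Ward} — all of the relation — so {DoctorID, NurseID} is a candidate key.
{AdmitDate, DoctorID, Drug, Insurer}⁺ = {AdmitDate, Diagnosis, DoctorID, Dosage, Drug, Insurer, NurseID, Ward} — all of the relation — so {AdmitDate, DoctorID, Drug, Insurer} is a candidate key.
{AdmitDate, DoctorID, Insurer, Ward}⁺ = {AdmitDate, Diagnosis, DoctorID, Dosage, Drug, Insurer, NurseID, Ward} — all of the relation — so {AdmitDate, DoctorID, Insurer, Ward} is a candidate key.
{Diagnosis, DoctorID, Drug, Insurer}⁺ = {AdmitDate, Diagnosis, DoctorID, Dosage, Drug, Insurer, NurseID, Ward} — all of the relation — so {Diagnosis, DoctorID, Drug, Insurer} is a candidate key.
{Diagnosis, DoctorID, Insurer, Ward}⁺ = {AdmitDate, Diagnosis, DoctorID, Dosage, Drug, Insurer, NurseID, Ward} — all of the relation — so {Diagnosis, DoctorID, Insurer, Ward} is a candidate key.
Any other superkey properly contains one of these, so there are no further candidate keys.

{AdmitDate, DoctorID, Drug, Insurer}, {AdmitDate, DoctorID, Insurer, Ward}, {Diagnosis, DoctorID, Drug, Insurer}, {Diagnosis, DoctorID, Insurer, Ward}, {DoctorID, NurseID}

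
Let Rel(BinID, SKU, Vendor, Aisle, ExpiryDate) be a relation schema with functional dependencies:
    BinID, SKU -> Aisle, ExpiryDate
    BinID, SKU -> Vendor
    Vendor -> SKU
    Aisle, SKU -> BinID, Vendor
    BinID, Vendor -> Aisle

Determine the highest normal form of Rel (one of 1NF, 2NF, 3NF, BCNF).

3NF

Candidate keys: {Aisle, SKU}, {Aisle, Vendor}, {BinID, SKU}, {BinID, Vendor}. Prime attributes: {Aisle, BinID, SKU, Vendor}.
Vendor -> SKU: {Vendor}⁺ = {SKU, Vendor}, which is not all of the attributes, so the left side is not a superkey — BCNF is violated.
But every attribute on its right side ({SKU}) is prime, and the same holds for every other non-superkey FD, so 3NF still holds.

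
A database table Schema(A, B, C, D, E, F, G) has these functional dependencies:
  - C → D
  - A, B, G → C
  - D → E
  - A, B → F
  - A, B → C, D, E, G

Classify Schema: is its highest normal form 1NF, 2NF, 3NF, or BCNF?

2NF

Candidate key: {A, B}. Prime attributes: {A, B}.
C → D: {C}⁺ = {C, D, E}, which is not all of the attributes, so the left side is not a superkey — BCNF is violated.
C → D determines the non-prime attribute {D} from a non-superkey — 3NF is violated.
No proper subset of a key has a non-prime attribute in its closure, so there is no partial dependency; 2NF holds.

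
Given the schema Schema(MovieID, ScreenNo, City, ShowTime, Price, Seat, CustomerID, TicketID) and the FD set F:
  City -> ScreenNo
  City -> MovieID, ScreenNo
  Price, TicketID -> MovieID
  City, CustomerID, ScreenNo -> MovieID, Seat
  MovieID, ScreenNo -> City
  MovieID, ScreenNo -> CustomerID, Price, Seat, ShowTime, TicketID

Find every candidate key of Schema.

{City}⁺ = {City, CustomerID, MovieID, Price, ScreenNo, Seat, ShowTime, TicketID} — all of the relation — so {City} is a candidate key.
{MovieID, ScreenNo}⁺ = {City, CustomerID, MovieID, Price, ScreenNo, Seat, ShowTime, TicketID} — all of the relation — so {MovieID, ScreenNo} is a candidate key.
{Price, ScreenNo, TicketID}⁺ = {City, CustomerID, MovieID, Price, ScreenNo, Seat, ShowTime, TicketID} — all of the relation — so {Price, ScreenNo, TicketID} is a candidate key.
These are minimal and exhaustive — every other superkey contains one of them.

{City}, {MovieID, ScreenNo}, {Price, ScreenNo, TicketID}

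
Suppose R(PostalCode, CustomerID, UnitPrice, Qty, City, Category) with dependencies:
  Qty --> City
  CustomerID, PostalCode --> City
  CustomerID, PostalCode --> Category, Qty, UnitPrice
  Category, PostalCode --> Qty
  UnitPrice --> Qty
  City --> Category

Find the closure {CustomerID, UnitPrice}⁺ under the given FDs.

Start with {CustomerID, UnitPrice}.
UnitPrice --> Qty applies; add {Qty} → now {CustomerID, Qty, UnitPrice}.
Qty --> City applies; add {City} → now {City, CustomerID, Qty, UnitPrice}.
City --> Category applies; add {Category} → now {Category, City, CustomerID, Qty, UnitPrice}.
No further FD applies.

{Category, City, CustomerID, Qty, UnitPrice}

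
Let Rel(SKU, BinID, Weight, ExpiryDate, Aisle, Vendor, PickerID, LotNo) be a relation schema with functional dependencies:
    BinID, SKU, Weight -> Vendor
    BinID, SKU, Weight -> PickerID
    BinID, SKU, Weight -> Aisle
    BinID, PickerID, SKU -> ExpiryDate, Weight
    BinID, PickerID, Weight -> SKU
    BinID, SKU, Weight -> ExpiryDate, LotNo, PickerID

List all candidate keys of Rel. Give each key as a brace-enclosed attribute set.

Attributes never on any right-hand side: {BinID} — every candidate key must contain it.
{BinID, PickerID, SKU} is a candidate key since {BinID, PickerID, SKU}⁺ = {Aisle, BinID, ExpiryDate, LotNo, PickerID, SKU, Vendor, Weight} covers every attribute.
{BinID, PickerID, Weight} is a candidate key since {BinID, PickerID, Weight}⁺ = {Aisle, BinID, ExpiryDate, LotNo, PickerID, SKU, Vendor, Weight} covers every attribute.
{BinID, SKU, Weight} is a candidate key since {BinID, SKU, Weight}⁺ = {Aisle, BinID, ExpiryDate, LotNo, PickerID, SKU, Vendor, Weight} covers every attribute.
Any other superkey properly contains one of these, so there are no further candidate keys.

{BinID, PickerID, SKU}, {BinID, PickerID, Weight}, {BinID, SKU, Weight}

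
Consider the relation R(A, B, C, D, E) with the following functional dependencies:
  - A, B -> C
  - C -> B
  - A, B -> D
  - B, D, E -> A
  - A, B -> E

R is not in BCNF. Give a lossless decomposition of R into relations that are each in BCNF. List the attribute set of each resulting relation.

{A, C, D, E}; {B, C}

Candidate keys of the original relation: {A, B}, {A, C}, {B, D, E}, {C, D, E}.
Within {A, B, C, D, E}: {C}⁺ ∩ {A, B, C, D, E} = {B, C}, not the whole set, so C -> B violates BCNF; decompose into {B, C} and {A, C, D, E}.
{B, C}: every determinant is a superkey — BCNF.
{A, C, D, E}: every determinant is a superkey — BCNF.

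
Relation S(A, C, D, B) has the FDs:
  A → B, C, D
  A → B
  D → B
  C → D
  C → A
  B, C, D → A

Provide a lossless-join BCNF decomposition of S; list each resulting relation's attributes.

{A, C, D}; {B, D}

Candidate keys of the original relation: {A}, {C}.
In {A, B, C, D}, {D} is not a superkey ({D}⁺ restricted to this set is {B, D}), so split on D → B into {B, D} and {A, C, D}.
{B, D} has no BCNF violation.
{A, C, D} has no BCNF violation.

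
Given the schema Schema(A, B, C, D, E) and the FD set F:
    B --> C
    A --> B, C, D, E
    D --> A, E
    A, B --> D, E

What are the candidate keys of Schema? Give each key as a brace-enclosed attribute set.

Closure of {A} is {A, B, C, D, E}, the whole schema; {A} is a candidate key.
Closure of {D} is {A, B, C, D, E}, the whole schema; {D} is a candidate key.
No proper subset of any of these is a key, and no other minimal superkey exists.

{A}, {D}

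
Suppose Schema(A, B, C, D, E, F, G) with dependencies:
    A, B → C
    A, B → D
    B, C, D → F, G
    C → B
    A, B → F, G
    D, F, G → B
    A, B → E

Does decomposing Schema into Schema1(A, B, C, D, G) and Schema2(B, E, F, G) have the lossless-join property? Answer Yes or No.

No

Schema1 ∩ Schema2 = {B, G}; its closure under F is {B, G}.
The closure covers neither Schema1 nor Schema2 entirely; the join is not lossless.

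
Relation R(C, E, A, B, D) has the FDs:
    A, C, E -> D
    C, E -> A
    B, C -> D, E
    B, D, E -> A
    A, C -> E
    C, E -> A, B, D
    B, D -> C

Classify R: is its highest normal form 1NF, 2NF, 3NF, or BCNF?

BCNF

Candidate keys: {A, C}, {B, C}, {B, D}, {C, E}. Prime attributes: {A, B, C, D, E}.
The left-hand side of every FD is a superkey, so BCNF is satisfied.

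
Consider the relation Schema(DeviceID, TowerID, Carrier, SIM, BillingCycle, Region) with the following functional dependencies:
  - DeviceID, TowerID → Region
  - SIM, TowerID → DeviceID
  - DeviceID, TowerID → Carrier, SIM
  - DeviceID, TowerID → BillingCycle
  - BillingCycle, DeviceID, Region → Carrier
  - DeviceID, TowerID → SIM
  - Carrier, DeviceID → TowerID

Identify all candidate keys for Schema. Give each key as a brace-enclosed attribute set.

Closure of {Carrier, DeviceID} is {BillingCycle, Carrier, DeviceID, Region, SIM, TowerID}, the whole schema; {Carrier, DeviceID} is a candidate key.
Closure of {DeviceID, TowerID} is {BillingCycle, Carrier, DeviceID, Region, SIM, TowerID}, the whole schema; {DeviceID, TowerID} is a candidate key.
Closure of {SIM, TowerID} is {BillingCycle, Carrier, DeviceID, Region, SIM, TowerID}, the whole schema; {SIM, TowerID} is a candidate key.
Closure of {BillingCycle, DeviceID, Region} is {BillingCycle, Carrier, DeviceID, Region, SIM, TowerID}, the whole schema; {BillingCycle, DeviceID, Region} is a candidate key.
These are minimal and exhaustive — every other superkey contains one of them.

{BillingCycle, DeviceID, Region}, {Carrier, DeviceID}, {DeviceID, TowerID}, {SIM, TowerID}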